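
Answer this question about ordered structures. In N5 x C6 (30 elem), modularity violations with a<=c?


Modular law: if a <= c then a v (b ^ c) = (a v b) ^ c.
Check all triples (a,b,c) with a <= c among 30 elements.
  e.g. a=(a,0), b=(c,0), c=(b,0): lhs=(a,0) != rhs=(b,0)
  e.g. a=(a,0), b=(c,1), c=(b,0): lhs=(a,0) != rhs=(b,0)
Total violating triples: 126


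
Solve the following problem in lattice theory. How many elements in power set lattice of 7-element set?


Power set = 2^n.
2^7 = 128


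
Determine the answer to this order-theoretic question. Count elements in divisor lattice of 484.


Divisors of 484: [1, 2, 4, 11, 22, 44, 121, 242, 484]
Count: 9


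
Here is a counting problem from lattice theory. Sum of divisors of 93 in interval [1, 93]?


Interval [1,93] in divisors of 93: [1, 3, 31, 93]
Sum = 128


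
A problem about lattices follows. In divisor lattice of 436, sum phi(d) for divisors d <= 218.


Divisors of 436 up to 218: [1, 2, 4, 109, 218]
phi values: [1, 1, 2, 108, 108]
Sum = 220


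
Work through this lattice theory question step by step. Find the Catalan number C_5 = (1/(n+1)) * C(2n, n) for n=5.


C(n) = C(2n, n) / (n+1).
C(10, 5) = 252
C(5) = 252 / 6 = 42


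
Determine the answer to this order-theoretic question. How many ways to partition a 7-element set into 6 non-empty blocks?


S(n,k) = k*S(n-1,k) + S(n-1,k-1).
S(6,6) = 1, S(6,5) = 15
S(7,6) = 6*1 + 15 = 6 + 15
S(7,6) = 21


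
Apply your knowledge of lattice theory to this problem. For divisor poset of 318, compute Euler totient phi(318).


phi(n) = n * prod_{p|n} (1 - 1/p).
Prime divisors of 318: [2, 3, 53]
phi(318) = 318 * (1 - 1/2) * (1 - 1/3) * (1 - 1/53)
phi(318) = 104


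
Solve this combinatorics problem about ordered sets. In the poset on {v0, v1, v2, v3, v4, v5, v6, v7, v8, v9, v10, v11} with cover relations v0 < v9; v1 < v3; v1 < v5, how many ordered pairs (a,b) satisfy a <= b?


The order relation is {(a,b) : a <= b}, reflexive so it includes (a,a).
Examples: (v0,v0), (v0,v9), (v1,v1), (v1,v3), (v1,v5), ...
Total ordered pairs: 15


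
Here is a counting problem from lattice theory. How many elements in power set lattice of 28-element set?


Power set = 2^n.
2^28 = 268435456


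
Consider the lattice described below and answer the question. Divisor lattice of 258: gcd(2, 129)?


Meet=gcd.
gcd(2,129)=1


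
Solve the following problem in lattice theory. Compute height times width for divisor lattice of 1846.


Height = length of longest chain minus 1; width = size of largest antichain.
A maximum chain: 1 | 71 | 923 | 1846  (height 3).
A maximum antichain: {2, 13, 71}  (width 3).
Product = 3 * 3 = 9


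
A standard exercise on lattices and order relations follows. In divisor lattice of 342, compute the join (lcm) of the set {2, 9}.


In a divisor lattice, join = lcm (least common multiple).
Compute lcm iteratively: start with first element, then lcm(current, next).
Elements: [2, 9]
lcm(2,9) = 18
Final lcm = 18


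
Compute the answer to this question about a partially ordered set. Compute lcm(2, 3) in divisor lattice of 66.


In a divisor lattice, join = lcm (least common multiple).
gcd(2,3) = 1
lcm(2,3) = 2*3/gcd = 6/1 = 6


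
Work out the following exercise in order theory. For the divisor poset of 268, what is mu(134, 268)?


In a divisor lattice, mu(a,b) = mu(b/a) where mu is the classical Mobius function.
b/a = 268/134 = 2
Prime factorization of 2: primes [2]
2 is squarefree with 1 prime factor(s), so mu(2) = (-1)^1 = -1


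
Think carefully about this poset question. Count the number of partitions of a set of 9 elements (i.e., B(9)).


B(n) = number of set partitions of an n-element set.
B(n) satisfies the recurrence: B(n+1) = sum_k C(n,k)*B(k).
B(9) = 21147


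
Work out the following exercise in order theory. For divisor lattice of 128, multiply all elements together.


Divisors of 128: [1, 2, 4, 8, 16, 32, 64, 128]
Product = n^(d(n)/2) = 128^(8/2)
Product = 268435456


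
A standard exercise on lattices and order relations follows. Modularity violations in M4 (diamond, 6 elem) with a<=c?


Modular law: if a <= c then a v (b ^ c) = (a v b) ^ c.
Check all triples (a,b,c) with a <= c among 6 elements.
This lattice is modular (diamonds M_m and their chain-products are modular).
Total violating triples: 0


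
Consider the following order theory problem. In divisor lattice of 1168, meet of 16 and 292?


In a divisor lattice, meet = gcd (greatest common divisor).
By Euclidean algorithm or factoring: gcd(16,292) = 4


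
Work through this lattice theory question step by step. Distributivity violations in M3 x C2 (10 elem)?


Distributive law: a ^ (b v c) = (a ^ b) v (a ^ c).
Check all 10^3 = 1000 ordered triples (a,b,c).
  e.g. a=(a1,0), b=(a2,0), c=(a3,0): lhs=(a1,0) != rhs=(0,0)
  e.g. a=(a1,0), b=(a2,0), c=(a3,1): lhs=(a1,0) != rhs=(0,0)
Total violating triples: 48


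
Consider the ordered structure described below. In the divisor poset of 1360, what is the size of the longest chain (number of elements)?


A chain is a totally ordered subset; we count the number of elements in a maximum chain.
Compute, for each element x, the size of the longest chain ending at x:
  1: 1
  2: 2
  5: 2
  17: 2
  4: 3
  8: 4
  ...
A maximum chain: 1 < 2 < 4 < 8 < 16 < 80 < 1360
Number of elements in the longest chain: 7


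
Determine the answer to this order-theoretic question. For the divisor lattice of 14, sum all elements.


sigma(n) = sum of divisors.
Divisors of 14: [1, 2, 7, 14]
Sum = 24


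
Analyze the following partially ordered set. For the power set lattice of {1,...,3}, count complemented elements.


An element a is complemented if some b has a meet b = bottom, a join b = top.
every subset A has complement S\A, so all elements are complemented.
Complemented elements: {}, {1}, {2}, {3}, {1,2}, {1,3}, ... (2 more)
Count: 8


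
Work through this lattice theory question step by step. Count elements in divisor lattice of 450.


Divisors of 450: [1, 2, 3, 5, 6, 9, 10, 15, 18, 25, 30, 45, 50, 75, 90, 150, 225, 450]
Count: 18


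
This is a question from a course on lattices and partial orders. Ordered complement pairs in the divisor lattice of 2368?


Complement pair (a,b): a meet b = bottom, a join b = top.
Here: gcd(a,b)=1 and lcm(a,b)=2368, i.e. a*b=2368 with a,b coprime.
Pairs found: (1,2368), (37,64), (64,37), (2368,1)
Total ordered pairs: 4


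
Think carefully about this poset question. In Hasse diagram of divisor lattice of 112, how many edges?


A cover relation a -< b holds when a < b with no c strictly between.
Cover relations:
  1 -< 2
  1 -< 7
  2 -< 4
  2 -< 14
  4 -< 8
  4 -< 28
  7 -< 14
  8 -< 16
  ...5 more
Total: 13


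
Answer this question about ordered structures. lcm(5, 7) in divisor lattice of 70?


Join=lcm.
gcd(5,7)=1
lcm=35


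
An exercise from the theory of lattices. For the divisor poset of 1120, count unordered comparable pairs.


A comparable pair {a,b} has a < b or b < a in the order.
Count unordered pairs where one element is strictly below the other.
Examples: {1,2}, {1,4}, {1,5}, {1,7}, ...
Total comparable pairs: 165


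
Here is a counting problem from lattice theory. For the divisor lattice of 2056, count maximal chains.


A maximal chain goes from the minimum element to a maximal element via cover relations.
Counting all min-to-max paths in the cover graph.
Total maximal chains: 4


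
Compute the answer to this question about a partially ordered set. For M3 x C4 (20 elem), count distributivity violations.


Distributive law: a ^ (b v c) = (a ^ b) v (a ^ c).
Check all 20^3 = 8000 ordered triples (a,b,c).
  e.g. a=(a1,0), b=(a2,0), c=(a3,0): lhs=(a1,0) != rhs=(0,0)
  e.g. a=(a1,0), b=(a2,0), c=(a3,1): lhs=(a1,0) != rhs=(0,0)
Total violating triples: 384


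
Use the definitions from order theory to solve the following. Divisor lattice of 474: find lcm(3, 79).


In a divisor lattice, join = lcm (least common multiple).
gcd(3,79) = 1
lcm(3,79) = 3*79/gcd = 237/1 = 237


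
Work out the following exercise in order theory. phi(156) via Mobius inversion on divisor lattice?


phi(n) = n * prod_{p|n} (1 - 1/p).
Prime divisors of 156: [2, 3, 13]
phi(156) = 156 * (1 - 1/2) * (1 - 1/3) * (1 - 1/13)
phi(156) = 48


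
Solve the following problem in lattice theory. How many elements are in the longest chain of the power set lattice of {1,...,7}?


A chain is a totally ordered subset; we count the number of elements in a maximum chain.
Compute, for each element x, the size of the longest chain ending at x:
  {}: 1
  {1}: 2
  {2}: 2
  {3}: 2
  {4}: 2
  {5}: 2
  ...
A maximum chain: {} < {1} < {1,2} < {1,2,3} < {1,2,3,4} < {1,2,3,4,5} < {1,2,3,4,5,6} < {1,2,3,4,5,6,7}
Number of elements in the longest chain: 8


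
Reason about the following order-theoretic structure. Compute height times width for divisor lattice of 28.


Height = length of longest chain minus 1; width = size of largest antichain.
A maximum chain: 1 | 7 | 14 | 28  (height 3).
A maximum antichain: {2, 7}  (width 2).
Product = 3 * 2 = 6


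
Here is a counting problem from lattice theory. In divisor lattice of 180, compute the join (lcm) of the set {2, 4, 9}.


In a divisor lattice, join = lcm (least common multiple).
Compute lcm iteratively: start with first element, then lcm(current, next).
Elements: [2, 4, 9]
lcm(2,4) = 4
lcm(4,9) = 36
Final lcm = 36


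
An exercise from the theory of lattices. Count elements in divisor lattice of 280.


Divisors of 280: [1, 2, 4, 5, 7, 8, 10, 14, 20, 28, 35, 40, 56, 70, 140, 280]
Count: 16


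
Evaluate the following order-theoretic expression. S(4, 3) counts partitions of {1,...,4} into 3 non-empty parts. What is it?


S(n,k) = k*S(n-1,k) + S(n-1,k-1).
S(3,3) = 1, S(3,2) = 3
S(4,3) = 3*1 + 3 = 3 + 3
S(4,3) = 6


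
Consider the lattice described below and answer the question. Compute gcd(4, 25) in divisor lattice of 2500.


In a divisor lattice, meet = gcd (greatest common divisor).
By Euclidean algorithm or factoring: gcd(4,25) = 1


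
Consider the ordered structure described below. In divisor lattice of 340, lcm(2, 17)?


Join=lcm.
gcd(2,17)=1
lcm=34


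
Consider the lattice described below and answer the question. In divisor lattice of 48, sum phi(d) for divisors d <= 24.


Divisors of 48 up to 24: [1, 2, 3, 4, 6, 8, 12, 16, 24]
phi values: [1, 1, 2, 2, 2, 4, 4, 8, 8]
Sum = 32


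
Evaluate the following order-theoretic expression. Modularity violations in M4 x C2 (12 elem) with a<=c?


Modular law: if a <= c then a v (b ^ c) = (a v b) ^ c.
Check all triples (a,b,c) with a <= c among 12 elements.
This lattice is modular (diamonds M_m and their chain-products are modular).
Total violating triples: 0


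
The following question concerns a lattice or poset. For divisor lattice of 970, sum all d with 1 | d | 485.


Interval [1,485] in divisors of 970: [1, 5, 97, 485]
Sum = 588


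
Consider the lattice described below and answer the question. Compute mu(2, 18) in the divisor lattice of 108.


In a divisor lattice, mu(a,b) = mu(b/a) where mu is the classical Mobius function.
b/a = 18/2 = 9
Prime factorization of 9: primes [3]
9 is not squarefree, so mu(9) = 0


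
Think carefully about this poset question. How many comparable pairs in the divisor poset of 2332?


A comparable pair {a,b} has a < b or b < a in the order.
Count unordered pairs where one element is strictly below the other.
Examples: {1,2}, {1,4}, {1,11}, {1,22}, ...
Total comparable pairs: 42


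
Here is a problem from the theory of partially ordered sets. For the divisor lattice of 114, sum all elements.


sigma(n) = sum of divisors.
Divisors of 114: [1, 2, 3, 6, 19, 38, 57, 114]
Sum = 240


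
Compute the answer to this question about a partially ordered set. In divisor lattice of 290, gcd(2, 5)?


Meet=gcd.
gcd(2,5)=1


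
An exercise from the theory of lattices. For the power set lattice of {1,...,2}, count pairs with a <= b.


The order relation is {(a,b) : a <= b}, reflexive so it includes (a,a).
Examples: ({},{}), ({},{1,2}), ({},{1}), ({},{2}), ({1,2},{1,2}), ...
Total ordered pairs: 9


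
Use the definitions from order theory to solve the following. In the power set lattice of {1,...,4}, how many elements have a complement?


An element a is complemented if some b has a meet b = bottom, a join b = top.
every subset A has complement S\A, so all elements are complemented.
Complemented elements: {}, {1}, {2}, {3}, {4}, {1,2}, ... (10 more)
Count: 16


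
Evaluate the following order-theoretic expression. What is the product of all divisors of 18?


Divisors of 18: [1, 2, 3, 6, 9, 18]
Product = n^(d(n)/2) = 18^(6/2)
Product = 5832


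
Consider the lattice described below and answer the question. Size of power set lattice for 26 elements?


Power set = 2^n.
2^26 = 67108864


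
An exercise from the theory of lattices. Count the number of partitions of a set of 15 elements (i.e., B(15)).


B(n) = number of set partitions of an n-element set.
B(n) satisfies the recurrence: B(n+1) = sum_k C(n,k)*B(k).
B(15) = 1382958545


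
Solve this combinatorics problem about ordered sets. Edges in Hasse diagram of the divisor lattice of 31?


A cover relation a -< b holds when a < b with no c strictly between.
Cover relations:
  1 -< 31
Total: 1


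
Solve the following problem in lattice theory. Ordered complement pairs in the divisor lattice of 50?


Complement pair (a,b): a meet b = bottom, a join b = top.
Here: gcd(a,b)=1 and lcm(a,b)=50, i.e. a*b=50 with a,b coprime.
Pairs found: (1,50), (2,25), (25,2), (50,1)
Total ordered pairs: 4


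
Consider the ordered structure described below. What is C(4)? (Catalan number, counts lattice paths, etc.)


C(n) = C(2n, n) / (n+1).
C(8, 4) = 70
C(4) = 70 / 5 = 14


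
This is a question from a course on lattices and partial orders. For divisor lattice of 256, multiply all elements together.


Divisors of 256: [1, 2, 4, 8, 16, 32, 64, 128, 256]
Product = n^(d(n)/2) = 256^(9/2)
Product = 68719476736


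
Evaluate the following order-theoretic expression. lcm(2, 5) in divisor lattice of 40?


Join=lcm.
gcd(2,5)=1
lcm=10


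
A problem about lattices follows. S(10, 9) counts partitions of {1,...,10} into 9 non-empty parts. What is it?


S(n,k) = k*S(n-1,k) + S(n-1,k-1).
S(9,9) = 1, S(9,8) = 36
S(10,9) = 9*1 + 36 = 9 + 36
S(10,9) = 45


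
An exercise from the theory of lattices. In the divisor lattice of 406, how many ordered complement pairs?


Complement pair (a,b): a meet b = bottom, a join b = top.
Here: gcd(a,b)=1 and lcm(a,b)=406, i.e. a*b=406 with a,b coprime.
Pairs found: (1,406), (2,203), (7,58), (14,29), ... (4 more)
Total ordered pairs: 8


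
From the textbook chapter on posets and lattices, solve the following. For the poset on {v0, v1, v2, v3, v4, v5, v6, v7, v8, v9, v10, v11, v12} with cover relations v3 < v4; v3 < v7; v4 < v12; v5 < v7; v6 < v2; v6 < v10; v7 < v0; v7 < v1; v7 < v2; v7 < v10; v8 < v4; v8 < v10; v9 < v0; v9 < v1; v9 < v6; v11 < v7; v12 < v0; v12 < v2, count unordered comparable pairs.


A comparable pair {a,b} has a < b or b < a in the order.
Count unordered pairs where one element is strictly below the other.
Examples: {v0,v3}, {v0,v4}, {v0,v5}, {v0,v7}, ...
Total comparable pairs: 38


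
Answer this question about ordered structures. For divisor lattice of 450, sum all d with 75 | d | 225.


Interval [75,225] in divisors of 450: [75, 225]
Sum = 300


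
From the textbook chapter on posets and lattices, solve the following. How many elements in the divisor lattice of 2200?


Divisors of 2200: [1, 2, 4, 5, 8, 10, 11, 20, 22, 25, 40, 44, 50, 55, 88, 100, 110, 200, 220, 275, 440, 550, 1100, 2200]
Count: 24


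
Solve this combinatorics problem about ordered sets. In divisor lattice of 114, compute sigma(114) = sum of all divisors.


sigma(n) = sum of divisors.
Divisors of 114: [1, 2, 3, 6, 19, 38, 57, 114]
Sum = 240


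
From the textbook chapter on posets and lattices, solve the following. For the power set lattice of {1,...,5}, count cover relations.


A cover relation a -< b holds when a < b with no c strictly between.
Cover relations:
  {} -< {1}
  {} -< {2}
  {} -< {3}
  {} -< {4}
  {} -< {5}
  {1} -< {1,2}
  {1} -< {1,3}
  {1} -< {1,4}
  ...72 more
Total: 80


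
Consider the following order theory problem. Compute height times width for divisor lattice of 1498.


Height = length of longest chain minus 1; width = size of largest antichain.
A maximum chain: 1 | 107 | 749 | 1498  (height 3).
A maximum antichain: {2, 7, 107}  (width 3).
Product = 3 * 3 = 9


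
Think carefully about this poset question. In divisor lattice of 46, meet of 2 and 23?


In a divisor lattice, meet = gcd (greatest common divisor).
By Euclidean algorithm or factoring: gcd(2,23) = 1


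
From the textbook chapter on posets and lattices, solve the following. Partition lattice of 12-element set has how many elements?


B(n) = number of set partitions of an n-element set.
B(n) satisfies the recurrence: B(n+1) = sum_k C(n,k)*B(k).
B(12) = 4213597


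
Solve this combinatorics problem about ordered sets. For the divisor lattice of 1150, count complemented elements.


An element a is complemented if some b has a meet b = bottom, a join b = top.
a is complemented iff gcd(a, n/a)=1, i.e. a is a unitary divisor of 1150.
Complemented elements: 1, 2, 23, 25, 46, 50, ... (2 more)
Count: 8


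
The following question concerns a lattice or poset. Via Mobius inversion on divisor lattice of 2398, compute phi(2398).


phi(n) = n * prod_{p|n} (1 - 1/p).
Prime divisors of 2398: [2, 11, 109]
phi(2398) = 2398 * (1 - 1/2) * (1 - 1/11) * (1 - 1/109)
phi(2398) = 1080


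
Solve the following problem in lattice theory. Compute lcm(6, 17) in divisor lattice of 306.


In a divisor lattice, join = lcm (least common multiple).
gcd(6,17) = 1
lcm(6,17) = 6*17/gcd = 102/1 = 102


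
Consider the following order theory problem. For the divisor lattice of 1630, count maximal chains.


A maximal chain goes from the minimum element to a maximal element via cover relations.
Counting all min-to-max paths in the cover graph.
Total maximal chains: 6


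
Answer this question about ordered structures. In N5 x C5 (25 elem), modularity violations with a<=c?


Modular law: if a <= c then a v (b ^ c) = (a v b) ^ c.
Check all triples (a,b,c) with a <= c among 25 elements.
  e.g. a=(a,0), b=(c,0), c=(b,0): lhs=(a,0) != rhs=(b,0)
  e.g. a=(a,0), b=(c,1), c=(b,0): lhs=(a,0) != rhs=(b,0)
Total violating triples: 75


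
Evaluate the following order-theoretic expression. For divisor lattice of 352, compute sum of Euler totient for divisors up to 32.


Divisors of 352 up to 32: [1, 2, 4, 8, 11, 16, 22, 32]
phi values: [1, 1, 2, 4, 10, 8, 10, 16]
Sum = 52


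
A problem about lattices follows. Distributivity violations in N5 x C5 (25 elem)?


Distributive law: a ^ (b v c) = (a ^ b) v (a ^ c).
Check all 25^3 = 15625 ordered triples (a,b,c).
  e.g. a=(b,0), b=(a,0), c=(c,0): lhs=(b,0) != rhs=(a,0)
  e.g. a=(b,0), b=(a,0), c=(c,1): lhs=(b,0) != rhs=(a,0)
Total violating triples: 250


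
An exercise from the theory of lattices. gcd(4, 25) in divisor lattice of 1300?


Meet=gcd.
gcd(4,25)=1


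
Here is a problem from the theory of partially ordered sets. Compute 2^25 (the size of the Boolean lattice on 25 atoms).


Power set = 2^n.
2^25 = 33554432


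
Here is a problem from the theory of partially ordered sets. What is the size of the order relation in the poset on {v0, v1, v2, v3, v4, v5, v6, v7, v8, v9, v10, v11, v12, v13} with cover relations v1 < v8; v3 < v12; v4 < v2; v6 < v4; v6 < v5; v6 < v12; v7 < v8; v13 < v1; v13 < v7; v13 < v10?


The order relation is {(a,b) : a <= b}, reflexive so it includes (a,a).
Examples: (v0,v0), (v1,v1), (v1,v8), (v10,v10), (v11,v11), ...
Total ordered pairs: 26


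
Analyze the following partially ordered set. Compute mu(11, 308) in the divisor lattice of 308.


In a divisor lattice, mu(a,b) = mu(b/a) where mu is the classical Mobius function.
b/a = 308/11 = 28
Prime factorization of 28: primes [2, 7]
28 is not squarefree, so mu(28) = 0


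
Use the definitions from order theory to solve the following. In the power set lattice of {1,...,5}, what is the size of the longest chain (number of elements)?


A chain is a totally ordered subset; we count the number of elements in a maximum chain.
Compute, for each element x, the size of the longest chain ending at x:
  {}: 1
  {1}: 2
  {2}: 2
  {3}: 2
  {4}: 2
  {5}: 2
  ...
A maximum chain: {} < {1} < {1,2} < {1,2,3} < {1,2,3,4} < {1,2,3,4,5}
Number of elements in the longest chain: 6


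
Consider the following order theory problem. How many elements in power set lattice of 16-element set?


Power set = 2^n.
2^16 = 65536


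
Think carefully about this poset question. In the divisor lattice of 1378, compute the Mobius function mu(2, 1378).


In a divisor lattice, mu(a,b) = mu(b/a) where mu is the classical Mobius function.
b/a = 1378/2 = 689
Prime factorization of 689: primes [13, 53]
689 is squarefree with 2 prime factor(s), so mu(689) = (-1)^2 = 1


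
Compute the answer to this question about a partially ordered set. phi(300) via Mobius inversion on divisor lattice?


phi(n) = n * prod_{p|n} (1 - 1/p).
Prime divisors of 300: [2, 3, 5]
phi(300) = 300 * (1 - 1/2) * (1 - 1/3) * (1 - 1/5)
phi(300) = 80


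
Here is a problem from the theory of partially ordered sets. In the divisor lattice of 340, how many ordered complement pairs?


Complement pair (a,b): a meet b = bottom, a join b = top.
Here: gcd(a,b)=1 and lcm(a,b)=340, i.e. a*b=340 with a,b coprime.
Pairs found: (1,340), (4,85), (5,68), (17,20), ... (4 more)
Total ordered pairs: 8


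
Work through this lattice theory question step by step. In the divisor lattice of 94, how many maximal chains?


A maximal chain goes from the minimum element to a maximal element via cover relations.
Counting all min-to-max paths in the cover graph.
Total maximal chains: 2


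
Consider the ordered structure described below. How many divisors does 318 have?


Divisors of 318: [1, 2, 3, 6, 53, 106, 159, 318]
Count: 8


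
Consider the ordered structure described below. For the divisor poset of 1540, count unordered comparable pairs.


A comparable pair {a,b} has a < b or b < a in the order.
Count unordered pairs where one element is strictly below the other.
Examples: {1,2}, {1,4}, {1,5}, {1,7}, ...
Total comparable pairs: 138


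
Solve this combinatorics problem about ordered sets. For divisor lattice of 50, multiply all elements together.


Divisors of 50: [1, 2, 5, 10, 25, 50]
Product = n^(d(n)/2) = 50^(6/2)
Product = 125000


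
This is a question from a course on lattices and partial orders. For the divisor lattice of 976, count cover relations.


A cover relation a -< b holds when a < b with no c strictly between.
Cover relations:
  1 -< 2
  1 -< 61
  2 -< 4
  2 -< 122
  4 -< 8
  4 -< 244
  8 -< 16
  8 -< 488
  ...5 more
Total: 13


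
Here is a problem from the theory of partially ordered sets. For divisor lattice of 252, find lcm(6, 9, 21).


In a divisor lattice, join = lcm (least common multiple).
Compute lcm iteratively: start with first element, then lcm(current, next).
Elements: [6, 9, 21]
lcm(6,9) = 18
lcm(18,21) = 126
Final lcm = 126


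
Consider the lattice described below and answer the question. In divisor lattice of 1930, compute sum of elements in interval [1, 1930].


Interval [1,1930] in divisors of 1930: [1, 2, 5, 10, 193, 386, 965, 1930]
Sum = 3492


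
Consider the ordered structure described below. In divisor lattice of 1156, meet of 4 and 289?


In a divisor lattice, meet = gcd (greatest common divisor).
By Euclidean algorithm or factoring: gcd(4,289) = 1


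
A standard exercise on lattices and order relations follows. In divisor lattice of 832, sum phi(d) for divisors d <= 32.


Divisors of 832 up to 32: [1, 2, 4, 8, 13, 16, 26, 32]
phi values: [1, 1, 2, 4, 12, 8, 12, 16]
Sum = 56


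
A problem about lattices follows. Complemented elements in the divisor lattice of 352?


An element a is complemented if some b has a meet b = bottom, a join b = top.
a is complemented iff gcd(a, n/a)=1, i.e. a is a unitary divisor of 352.
Complemented elements: 1, 11, 32, 352
Count: 4


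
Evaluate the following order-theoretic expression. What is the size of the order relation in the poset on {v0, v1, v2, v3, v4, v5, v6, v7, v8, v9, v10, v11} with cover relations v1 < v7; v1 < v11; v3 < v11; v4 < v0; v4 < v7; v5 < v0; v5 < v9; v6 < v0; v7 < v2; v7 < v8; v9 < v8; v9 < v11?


The order relation is {(a,b) : a <= b}, reflexive so it includes (a,a).
Examples: (v0,v0), (v1,v1), (v1,v11), (v1,v2), (v1,v7), ...
Total ordered pairs: 30


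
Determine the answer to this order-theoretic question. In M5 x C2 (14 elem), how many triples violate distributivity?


Distributive law: a ^ (b v c) = (a ^ b) v (a ^ c).
Check all 14^3 = 2744 ordered triples (a,b,c).
  e.g. a=(a1,0), b=(a2,0), c=(a3,0): lhs=(a1,0) != rhs=(0,0)
  e.g. a=(a1,0), b=(a2,0), c=(a3,1): lhs=(a1,0) != rhs=(0,0)
Total violating triples: 480


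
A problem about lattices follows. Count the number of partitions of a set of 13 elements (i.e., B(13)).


B(n) = number of set partitions of an n-element set.
B(n) satisfies the recurrence: B(n+1) = sum_k C(n,k)*B(k).
B(13) = 27644437


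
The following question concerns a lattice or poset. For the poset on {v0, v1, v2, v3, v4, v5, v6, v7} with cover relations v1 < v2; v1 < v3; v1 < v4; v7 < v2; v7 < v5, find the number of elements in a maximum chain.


A chain is a totally ordered subset; we count the number of elements in a maximum chain.
Compute, for each element x, the size of the longest chain ending at x:
  v0: 1
  v1: 1
  v6: 1
  v7: 1
  v3: 2
  v4: 2
  ...
A maximum chain: v1 < v2
Number of elements in the longest chain: 2


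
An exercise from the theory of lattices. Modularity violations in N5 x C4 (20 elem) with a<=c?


Modular law: if a <= c then a v (b ^ c) = (a v b) ^ c.
Check all triples (a,b,c) with a <= c among 20 elements.
  e.g. a=(a,0), b=(c,0), c=(b,0): lhs=(a,0) != rhs=(b,0)
  e.g. a=(a,0), b=(c,1), c=(b,0): lhs=(a,0) != rhs=(b,0)
Total violating triples: 40


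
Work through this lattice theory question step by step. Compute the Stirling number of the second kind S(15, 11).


S(n,k) = k*S(n-1,k) + S(n-1,k-1).
S(14,11) = 66066, S(14,10) = 752752
S(15,11) = 11*66066 + 752752 = 726726 + 752752
S(15,11) = 1479478


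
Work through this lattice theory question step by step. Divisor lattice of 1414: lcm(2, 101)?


Join=lcm.
gcd(2,101)=1
lcm=202


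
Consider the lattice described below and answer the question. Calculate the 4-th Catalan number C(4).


C(n) = C(2n, n) / (n+1).
C(8, 4) = 70
C(4) = 70 / 5 = 14


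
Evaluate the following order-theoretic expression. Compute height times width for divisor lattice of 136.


Height = length of longest chain minus 1; width = size of largest antichain.
A maximum chain: 1 | 17 | 34 | 68 | 136  (height 4).
A maximum antichain: {2, 17}  (width 2).
Product = 4 * 2 = 8


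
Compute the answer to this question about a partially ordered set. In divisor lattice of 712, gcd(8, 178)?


Meet=gcd.
gcd(8,178)=2


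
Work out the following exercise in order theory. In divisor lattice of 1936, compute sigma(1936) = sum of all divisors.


sigma(n) = sum of divisors.
Divisors of 1936: [1, 2, 4, 8, 11, 16, 22, 44, 88, 121, 176, 242, 484, 968, 1936]
Sum = 4123


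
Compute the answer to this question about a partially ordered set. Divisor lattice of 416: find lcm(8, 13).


In a divisor lattice, join = lcm (least common multiple).
gcd(8,13) = 1
lcm(8,13) = 8*13/gcd = 104/1 = 104


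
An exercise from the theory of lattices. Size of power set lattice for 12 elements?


Power set = 2^n.
2^12 = 4096


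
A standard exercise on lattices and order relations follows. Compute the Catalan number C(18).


C(n) = C(2n, n) / (n+1).
C(36, 18) = 9075135300
C(18) = 9075135300 / 19 = 477638700


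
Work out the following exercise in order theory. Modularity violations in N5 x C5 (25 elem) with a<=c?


Modular law: if a <= c then a v (b ^ c) = (a v b) ^ c.
Check all triples (a,b,c) with a <= c among 25 elements.
  e.g. a=(a,0), b=(c,0), c=(b,0): lhs=(a,0) != rhs=(b,0)
  e.g. a=(a,0), b=(c,1), c=(b,0): lhs=(a,0) != rhs=(b,0)
Total violating triples: 75


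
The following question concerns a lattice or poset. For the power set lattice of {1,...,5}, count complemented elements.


An element a is complemented if some b has a meet b = bottom, a join b = top.
every subset A has complement S\A, so all elements are complemented.
Complemented elements: {}, {1}, {2}, {3}, {4}, {5}, ... (26 more)
Count: 32


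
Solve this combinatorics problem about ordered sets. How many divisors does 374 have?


Divisors of 374: [1, 2, 11, 17, 22, 34, 187, 374]
Count: 8


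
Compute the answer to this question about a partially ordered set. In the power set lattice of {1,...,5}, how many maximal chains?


A maximal chain goes from the minimum element to a maximal element via cover relations.
Counting all min-to-max paths in the cover graph.
Total maximal chains: 120


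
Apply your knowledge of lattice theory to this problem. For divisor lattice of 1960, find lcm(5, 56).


In a divisor lattice, join = lcm (least common multiple).
Compute lcm iteratively: start with first element, then lcm(current, next).
Elements: [5, 56]
lcm(5,56) = 280
Final lcm = 280


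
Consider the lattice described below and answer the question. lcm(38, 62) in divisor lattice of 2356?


Join=lcm.
gcd(38,62)=2
lcm=1178


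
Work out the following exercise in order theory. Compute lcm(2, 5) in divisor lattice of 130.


In a divisor lattice, join = lcm (least common multiple).
gcd(2,5) = 1
lcm(2,5) = 2*5/gcd = 10/1 = 10


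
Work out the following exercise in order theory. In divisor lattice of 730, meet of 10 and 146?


In a divisor lattice, meet = gcd (greatest common divisor).
By Euclidean algorithm or factoring: gcd(10,146) = 2


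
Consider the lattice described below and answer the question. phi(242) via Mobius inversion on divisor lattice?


phi(n) = n * prod_{p|n} (1 - 1/p).
Prime divisors of 242: [2, 11]
phi(242) = 242 * (1 - 1/2) * (1 - 1/11)
phi(242) = 110


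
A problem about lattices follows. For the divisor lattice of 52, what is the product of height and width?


Height = length of longest chain minus 1; width = size of largest antichain.
A maximum chain: 1 | 13 | 26 | 52  (height 3).
A maximum antichain: {2, 13}  (width 2).
Product = 3 * 2 = 6


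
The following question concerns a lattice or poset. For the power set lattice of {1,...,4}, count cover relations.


A cover relation a -< b holds when a < b with no c strictly between.
Cover relations:
  {} -< {1}
  {} -< {2}
  {} -< {3}
  {} -< {4}
  {1} -< {1,2}
  {1} -< {1,3}
  {1} -< {1,4}
  {2} -< {1,2}
  ...24 more
Total: 32


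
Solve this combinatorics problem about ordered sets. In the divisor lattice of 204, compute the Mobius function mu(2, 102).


In a divisor lattice, mu(a,b) = mu(b/a) where mu is the classical Mobius function.
b/a = 102/2 = 51
Prime factorization of 51: primes [3, 17]
51 is squarefree with 2 prime factor(s), so mu(51) = (-1)^2 = 1


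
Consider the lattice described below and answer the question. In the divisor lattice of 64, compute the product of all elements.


Divisors of 64: [1, 2, 4, 8, 16, 32, 64]
Product = n^(d(n)/2) = 64^(7/2)
Product = 2097152


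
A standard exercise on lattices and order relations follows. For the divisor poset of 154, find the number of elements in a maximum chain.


A chain is a totally ordered subset; we count the number of elements in a maximum chain.
Compute, for each element x, the size of the longest chain ending at x:
  1: 1
  2: 2
  7: 2
  11: 2
  14: 3
  22: 3
  ...
A maximum chain: 1 < 2 < 14 < 154
Number of elements in the longest chain: 4


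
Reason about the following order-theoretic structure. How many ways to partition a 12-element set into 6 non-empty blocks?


S(n,k) = k*S(n-1,k) + S(n-1,k-1).
S(11,6) = 179487, S(11,5) = 246730
S(12,6) = 6*179487 + 246730 = 1076922 + 246730
S(12,6) = 1323652


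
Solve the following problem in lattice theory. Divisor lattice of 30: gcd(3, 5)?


Meet=gcd.
gcd(3,5)=1


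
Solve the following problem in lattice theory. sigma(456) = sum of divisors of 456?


sigma(n) = sum of divisors.
Divisors of 456: [1, 2, 3, 4, 6, 8, 12, 19, 24, 38, 57, 76, 114, 152, 228, 456]
Sum = 1200


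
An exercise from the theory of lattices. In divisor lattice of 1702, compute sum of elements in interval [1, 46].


Interval [1,46] in divisors of 1702: [1, 2, 23, 46]
Sum = 72


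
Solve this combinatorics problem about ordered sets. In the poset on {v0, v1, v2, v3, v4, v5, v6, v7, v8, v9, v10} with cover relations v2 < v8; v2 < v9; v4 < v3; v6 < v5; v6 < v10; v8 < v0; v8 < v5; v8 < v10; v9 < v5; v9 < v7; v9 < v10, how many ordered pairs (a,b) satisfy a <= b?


The order relation is {(a,b) : a <= b}, reflexive so it includes (a,a).
Examples: (v0,v0), (v1,v1), (v10,v10), (v2,v0), (v2,v10), ...
Total ordered pairs: 26


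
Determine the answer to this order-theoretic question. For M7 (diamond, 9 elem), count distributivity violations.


Distributive law: a ^ (b v c) = (a ^ b) v (a ^ c).
Check all 9^3 = 729 ordered triples (a,b,c).
  e.g. a=a1, b=a2, c=a3: lhs=a1 != rhs=0
  e.g. a=a1, b=a2, c=a4: lhs=a1 != rhs=0
Total violating triples: 210


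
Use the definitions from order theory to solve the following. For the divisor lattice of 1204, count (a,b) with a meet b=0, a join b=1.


Complement pair (a,b): a meet b = bottom, a join b = top.
Here: gcd(a,b)=1 and lcm(a,b)=1204, i.e. a*b=1204 with a,b coprime.
Pairs found: (1,1204), (4,301), (7,172), (28,43), ... (4 more)
Total ordered pairs: 8


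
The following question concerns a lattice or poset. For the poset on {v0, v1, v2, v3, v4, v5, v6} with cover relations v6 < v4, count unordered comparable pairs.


A comparable pair {a,b} has a < b or b < a in the order.
Count unordered pairs where one element is strictly below the other.
Examples: {v4,v6}
Total comparable pairs: 1


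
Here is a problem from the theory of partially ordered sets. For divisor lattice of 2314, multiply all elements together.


Divisors of 2314: [1, 2, 13, 26, 89, 178, 1157, 2314]
Product = n^(d(n)/2) = 2314^(8/2)
Product = 28671698323216


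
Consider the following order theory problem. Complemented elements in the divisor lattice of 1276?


An element a is complemented if some b has a meet b = bottom, a join b = top.
a is complemented iff gcd(a, n/a)=1, i.e. a is a unitary divisor of 1276.
Complemented elements: 1, 4, 11, 29, 44, 116, ... (2 more)
Count: 8


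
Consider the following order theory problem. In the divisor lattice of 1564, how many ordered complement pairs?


Complement pair (a,b): a meet b = bottom, a join b = top.
Here: gcd(a,b)=1 and lcm(a,b)=1564, i.e. a*b=1564 with a,b coprime.
Pairs found: (1,1564), (4,391), (17,92), (23,68), ... (4 more)
Total ordered pairs: 8


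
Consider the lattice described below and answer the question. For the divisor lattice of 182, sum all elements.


sigma(n) = sum of divisors.
Divisors of 182: [1, 2, 7, 13, 14, 26, 91, 182]
Sum = 336


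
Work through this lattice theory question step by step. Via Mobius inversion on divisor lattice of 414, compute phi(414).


phi(n) = n * prod_{p|n} (1 - 1/p).
Prime divisors of 414: [2, 3, 23]
phi(414) = 414 * (1 - 1/2) * (1 - 1/3) * (1 - 1/23)
phi(414) = 132


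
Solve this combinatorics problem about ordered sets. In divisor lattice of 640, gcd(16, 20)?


Meet=gcd.
gcd(16,20)=4


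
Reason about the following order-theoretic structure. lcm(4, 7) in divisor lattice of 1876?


Join=lcm.
gcd(4,7)=1
lcm=28


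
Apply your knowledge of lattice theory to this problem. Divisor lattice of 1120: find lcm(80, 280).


In a divisor lattice, join = lcm (least common multiple).
gcd(80,280) = 40
lcm(80,280) = 80*280/gcd = 22400/40 = 560


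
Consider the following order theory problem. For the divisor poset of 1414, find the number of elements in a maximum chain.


A chain is a totally ordered subset; we count the number of elements in a maximum chain.
Compute, for each element x, the size of the longest chain ending at x:
  1: 1
  2: 2
  7: 2
  101: 2
  14: 3
  202: 3
  ...
A maximum chain: 1 < 2 < 14 < 1414
Number of elements in the longest chain: 4


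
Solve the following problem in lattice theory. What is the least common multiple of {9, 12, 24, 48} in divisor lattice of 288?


In a divisor lattice, join = lcm (least common multiple).
Compute lcm iteratively: start with first element, then lcm(current, next).
Elements: [9, 12, 24, 48]
lcm(9,12) = 36
lcm(36,24) = 72
lcm(72,48) = 144
Final lcm = 144


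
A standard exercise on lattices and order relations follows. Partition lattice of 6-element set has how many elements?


B(n) = number of set partitions of an n-element set.
B(n) satisfies the recurrence: B(n+1) = sum_k C(n,k)*B(k).
B(6) = 203


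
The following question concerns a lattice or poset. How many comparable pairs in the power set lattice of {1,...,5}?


A comparable pair {a,b} has a < b or b < a in the order.
Count unordered pairs where one element is strictly below the other.
Examples: {{},{1}}, {{},{2}}, {{},{3}}, {{},{4}}, ...
Total comparable pairs: 211


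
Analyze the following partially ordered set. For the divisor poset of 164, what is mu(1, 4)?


In a divisor lattice, mu(a,b) = mu(b/a) where mu is the classical Mobius function.
b/a = 4/1 = 4
Prime factorization of 4: primes [2]
4 is not squarefree, so mu(4) = 0


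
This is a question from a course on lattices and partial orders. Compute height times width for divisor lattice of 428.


Height = length of longest chain minus 1; width = size of largest antichain.
A maximum chain: 1 | 107 | 214 | 428  (height 3).
A maximum antichain: {2, 107}  (width 2).
Product = 3 * 2 = 6


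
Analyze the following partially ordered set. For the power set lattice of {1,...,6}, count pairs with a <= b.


The order relation is {(a,b) : a <= b}, reflexive so it includes (a,a).
Examples: ({},{}), ({},{1,2}), ({},{1,2,3}), ({},{1,2,3,4}), ({},{1,2,3,4,5}), ...
Total ordered pairs: 729


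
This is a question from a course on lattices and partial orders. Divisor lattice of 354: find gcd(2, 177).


In a divisor lattice, meet = gcd (greatest common divisor).
By Euclidean algorithm or factoring: gcd(2,177) = 1


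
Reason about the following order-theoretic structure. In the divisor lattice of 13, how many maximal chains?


A maximal chain goes from the minimum element to a maximal element via cover relations.
Counting all min-to-max paths in the cover graph.
Total maximal chains: 1


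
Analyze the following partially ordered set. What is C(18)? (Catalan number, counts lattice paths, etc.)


C(n) = C(2n, n) / (n+1).
C(36, 18) = 9075135300
C(18) = 9075135300 / 19 = 477638700


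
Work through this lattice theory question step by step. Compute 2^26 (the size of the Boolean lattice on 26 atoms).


Power set = 2^n.
2^26 = 67108864


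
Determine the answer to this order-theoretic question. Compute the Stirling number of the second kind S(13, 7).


S(n,k) = k*S(n-1,k) + S(n-1,k-1).
S(12,7) = 627396, S(12,6) = 1323652
S(13,7) = 7*627396 + 1323652 = 4391772 + 1323652
S(13,7) = 5715424
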